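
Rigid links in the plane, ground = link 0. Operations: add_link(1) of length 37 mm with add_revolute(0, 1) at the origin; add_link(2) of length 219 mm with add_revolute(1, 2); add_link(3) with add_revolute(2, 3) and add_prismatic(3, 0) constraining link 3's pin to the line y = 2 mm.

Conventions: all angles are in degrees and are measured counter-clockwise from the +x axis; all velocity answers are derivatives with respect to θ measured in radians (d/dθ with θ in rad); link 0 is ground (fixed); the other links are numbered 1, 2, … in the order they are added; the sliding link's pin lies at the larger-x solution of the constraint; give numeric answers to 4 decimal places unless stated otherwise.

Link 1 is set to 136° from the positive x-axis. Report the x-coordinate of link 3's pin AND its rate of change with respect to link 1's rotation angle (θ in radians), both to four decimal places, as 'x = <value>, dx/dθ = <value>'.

geometry: r = 37 mm, L = 219 mm, e = 2 mm
crank pin P = (r cos θ, r sin θ) = (-26.615573, 25.702360)
h = r sin θ − e = 25.702360 − 2 = 23.702360
x = r cos θ + √(L² − h²) = -26.615573 + 217.713569 = 191.097996
dx/dθ = −r sin θ − h·r cos θ/√(L² − h²) (θ in radians; h = 23.702360) = -22.804737

x = 191.0980, dx/dθ = -22.8047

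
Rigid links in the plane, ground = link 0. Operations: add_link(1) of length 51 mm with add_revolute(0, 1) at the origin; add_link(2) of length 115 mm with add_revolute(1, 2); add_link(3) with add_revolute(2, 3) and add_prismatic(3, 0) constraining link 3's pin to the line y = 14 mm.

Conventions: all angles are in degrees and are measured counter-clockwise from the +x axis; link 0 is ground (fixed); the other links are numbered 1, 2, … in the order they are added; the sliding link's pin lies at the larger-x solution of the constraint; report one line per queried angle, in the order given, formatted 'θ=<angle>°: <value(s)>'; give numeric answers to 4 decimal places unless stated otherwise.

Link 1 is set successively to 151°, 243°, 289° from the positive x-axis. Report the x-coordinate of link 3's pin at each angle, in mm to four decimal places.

geometry: r = 51 mm, L = 115 mm, e = 14 mm
θ=151°: crank pin P = (r cos θ, r sin θ) = (-44.605605, 24.725291)
θ=151°: h = r sin θ − e = 24.725291 − 14 = 10.725291
θ=151°: x = r cos θ + √(L² − h²) = -44.605605 + 114.498769 = 69.893164
θ=243°: crank pin P = (r cos θ, r sin θ) = (-23.153515, -45.441333)
θ=243°: h = r sin θ − e = -45.441333 − 14 = -59.441333
θ=243°: x = r cos θ + √(L² − h²) = -23.153515 + 98.446574 = 75.293059
θ=289°: crank pin P = (r cos θ, r sin θ) = (16.603976, -48.221447)
θ=289°: h = r sin θ − e = -48.221447 − 14 = -62.221447
θ=289°: x = r cos θ + √(L² − h²) = 16.603976 + 96.713450 = 113.317426

θ=151°: 69.8932
θ=243°: 75.2931
θ=289°: 113.3174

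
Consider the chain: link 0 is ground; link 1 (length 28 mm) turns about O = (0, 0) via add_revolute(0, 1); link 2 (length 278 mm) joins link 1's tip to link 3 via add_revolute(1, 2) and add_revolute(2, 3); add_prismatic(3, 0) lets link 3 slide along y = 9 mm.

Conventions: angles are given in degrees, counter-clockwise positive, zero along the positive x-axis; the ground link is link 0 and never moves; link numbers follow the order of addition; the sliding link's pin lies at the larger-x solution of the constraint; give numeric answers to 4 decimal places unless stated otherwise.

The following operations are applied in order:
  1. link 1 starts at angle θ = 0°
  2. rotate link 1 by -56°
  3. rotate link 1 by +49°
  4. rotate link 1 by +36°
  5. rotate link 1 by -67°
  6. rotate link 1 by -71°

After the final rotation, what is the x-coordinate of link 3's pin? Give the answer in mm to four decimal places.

geometry: r = 28 mm, L = 278 mm, e = 9 mm; θ starts at 0°
rotate link 1 by -56°: θ ← 0° -56° = -56°
rotate link 1 by +49°: θ ← -56° +49° = -7°
rotate link 1 by +36°: θ ← -7° +36° = 29°
rotate link 1 by -67°: θ ← 29° -67° = -38°
rotate link 1 by -71°: θ ← -38° -71° = -109°
crank pin P = (r cos θ, r sin θ) = (-9.115908, -26.474520)
h = r sin θ − e = -26.474520 − 9 = -35.474520
x = r cos θ + √(L² − h²) = -9.115908 + 275.727326 = 266.611418

266.6114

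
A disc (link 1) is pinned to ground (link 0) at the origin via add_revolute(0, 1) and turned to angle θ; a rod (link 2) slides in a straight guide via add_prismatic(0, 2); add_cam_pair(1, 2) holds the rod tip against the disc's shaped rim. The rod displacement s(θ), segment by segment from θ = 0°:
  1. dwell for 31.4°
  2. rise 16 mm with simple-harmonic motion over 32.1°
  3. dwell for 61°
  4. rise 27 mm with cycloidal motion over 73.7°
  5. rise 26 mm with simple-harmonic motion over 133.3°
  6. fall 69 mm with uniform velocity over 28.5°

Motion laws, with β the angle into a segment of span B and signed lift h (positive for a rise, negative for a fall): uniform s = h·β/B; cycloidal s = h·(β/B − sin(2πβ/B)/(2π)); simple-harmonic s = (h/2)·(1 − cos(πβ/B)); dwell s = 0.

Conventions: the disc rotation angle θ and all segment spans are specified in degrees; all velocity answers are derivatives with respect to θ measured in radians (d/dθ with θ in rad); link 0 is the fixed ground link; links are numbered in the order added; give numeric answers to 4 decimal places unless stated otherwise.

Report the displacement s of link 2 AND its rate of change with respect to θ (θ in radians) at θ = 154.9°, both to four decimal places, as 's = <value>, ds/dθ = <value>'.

segment 1 (0° to 31.4°, dwell): s unchanged at 0.0000
segment 2 (31.4° to 63.5°, simple-harmonic, h = 16) is passed completely: s = 0.0000 + (16) = 16.0000
segment 3 (63.5° to 124.5°, dwell): s unchanged at 16.0000
θ = 154.9° falls in segment 4 (124.5° to 198.2°, cycloidal, h = 27): β = 154.9 − 124.5 = 30.4°, B = 73.7°; Δs = 27·(0.4125 − sin(2π·0.4125)/(2π)) = 8.8914; s = 16.0000 + 8.8914 = 24.8914
velocity in seg [124.5°–198.2°] (cycloidal), θ in radians: β = 30.4° = 0.5306 rad, B = 73.7° = 1.2863 rad; ds/dθ = (h/B)(1 − cos(2πβ/B)) = (27/1.2863)(1 − cos(2π·0.4125)) = 38.886328 mm/rad

s = 24.8914, ds/dθ = 38.8863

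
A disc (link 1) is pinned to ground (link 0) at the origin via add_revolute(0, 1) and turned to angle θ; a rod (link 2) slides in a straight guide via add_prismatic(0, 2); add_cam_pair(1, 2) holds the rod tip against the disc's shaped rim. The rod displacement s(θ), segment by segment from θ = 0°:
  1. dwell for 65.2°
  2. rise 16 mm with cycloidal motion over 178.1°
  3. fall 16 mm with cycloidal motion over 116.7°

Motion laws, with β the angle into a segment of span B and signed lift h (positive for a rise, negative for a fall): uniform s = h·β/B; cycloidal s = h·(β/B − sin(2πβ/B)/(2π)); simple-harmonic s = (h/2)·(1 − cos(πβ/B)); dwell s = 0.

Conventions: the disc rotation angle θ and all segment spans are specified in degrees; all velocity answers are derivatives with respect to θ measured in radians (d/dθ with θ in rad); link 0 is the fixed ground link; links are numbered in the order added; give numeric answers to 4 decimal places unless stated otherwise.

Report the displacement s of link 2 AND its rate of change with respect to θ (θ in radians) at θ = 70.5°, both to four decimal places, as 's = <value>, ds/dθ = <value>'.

segment 1 (0° to 65.2°, dwell): s unchanged at 0.0000
θ = 70.5° falls in segment 2 (65.2° to 243.3°, cycloidal, h = 16): β = 70.5 − 65.2 = 5.3°, B = 178.1°; Δs = 16·(0.0298 − sin(2π·0.0298)/(2π)) = 0.0028; s = 0.0000 + 0.0028 = 0.0028
velocity in seg [65.2°–243.3°] (cycloidal), θ in radians: β = 5.3° = 0.0925 rad, B = 178.1° = 3.1084 rad; ds/dθ = (h/B)(1 − cos(2πβ/B)) = (16/3.1084)(1 − cos(2π·0.0298)) = 0.089715 mm/rad

s = 0.0028, ds/dθ = 0.0897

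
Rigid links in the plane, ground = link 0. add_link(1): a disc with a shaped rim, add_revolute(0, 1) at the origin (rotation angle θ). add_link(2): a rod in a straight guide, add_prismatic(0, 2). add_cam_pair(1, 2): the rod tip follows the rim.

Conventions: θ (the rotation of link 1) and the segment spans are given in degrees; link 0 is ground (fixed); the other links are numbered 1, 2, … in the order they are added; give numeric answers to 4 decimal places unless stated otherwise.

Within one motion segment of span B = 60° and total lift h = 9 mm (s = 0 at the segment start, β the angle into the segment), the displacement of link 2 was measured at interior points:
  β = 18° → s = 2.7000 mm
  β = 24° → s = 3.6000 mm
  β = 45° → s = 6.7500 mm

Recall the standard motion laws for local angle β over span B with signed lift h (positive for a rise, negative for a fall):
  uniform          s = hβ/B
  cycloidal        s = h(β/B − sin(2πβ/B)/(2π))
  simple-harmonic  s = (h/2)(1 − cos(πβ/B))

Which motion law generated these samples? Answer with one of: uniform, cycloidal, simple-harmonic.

candidates at β/B = r: uniform s = h·r (linear in β); cycloidal s = h·(r − sin(2πr)/(2π)); simple-harmonic s = (h/2)(1 − cos(πr))
β=18°: printed 2.7000 | uniform 2.7000, cycloidal 1.3377, simple-harmonic 1.8550
β=24°: printed 3.6000 | uniform 3.6000, cycloidal 2.7581, simple-harmonic 3.1094
β=45°: printed 6.7500 | uniform 6.7500, cycloidal 8.1824, simple-harmonic 7.6820
only one law matches every sample → uniform

uniform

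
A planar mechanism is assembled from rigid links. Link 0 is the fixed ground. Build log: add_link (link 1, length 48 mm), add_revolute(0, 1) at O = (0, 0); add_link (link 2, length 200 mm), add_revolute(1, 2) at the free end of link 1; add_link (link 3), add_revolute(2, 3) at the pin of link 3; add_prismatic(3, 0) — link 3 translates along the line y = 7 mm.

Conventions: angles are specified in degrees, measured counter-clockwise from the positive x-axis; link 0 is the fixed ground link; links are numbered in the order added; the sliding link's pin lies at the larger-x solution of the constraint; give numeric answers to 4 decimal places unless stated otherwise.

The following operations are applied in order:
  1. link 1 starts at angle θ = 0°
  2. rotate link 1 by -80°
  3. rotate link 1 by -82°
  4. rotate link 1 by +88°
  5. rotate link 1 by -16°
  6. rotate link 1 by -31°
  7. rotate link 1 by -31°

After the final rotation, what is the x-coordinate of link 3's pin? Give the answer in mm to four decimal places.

geometry: r = 48 mm, L = 200 mm, e = 7 mm; θ starts at 0°
rotate link 1 by -80°: θ ← 0° -80° = -80°
rotate link 1 by -82°: θ ← -80° -82° = -162°
rotate link 1 by +88°: θ ← -162° +88° = -74°
rotate link 1 by -16°: θ ← -74° -16° = -90°
rotate link 1 by -31°: θ ← -90° -31° = -121°
rotate link 1 by -31°: θ ← -121° -31° = -152°
crank pin P = (r cos θ, r sin θ) = (-42.381484, -22.534635)
h = r sin θ − e = -22.534635 − 7 = -29.534635
x = r cos θ + √(L² − h²) = -42.381484 + 197.807243 = 155.425758

155.4258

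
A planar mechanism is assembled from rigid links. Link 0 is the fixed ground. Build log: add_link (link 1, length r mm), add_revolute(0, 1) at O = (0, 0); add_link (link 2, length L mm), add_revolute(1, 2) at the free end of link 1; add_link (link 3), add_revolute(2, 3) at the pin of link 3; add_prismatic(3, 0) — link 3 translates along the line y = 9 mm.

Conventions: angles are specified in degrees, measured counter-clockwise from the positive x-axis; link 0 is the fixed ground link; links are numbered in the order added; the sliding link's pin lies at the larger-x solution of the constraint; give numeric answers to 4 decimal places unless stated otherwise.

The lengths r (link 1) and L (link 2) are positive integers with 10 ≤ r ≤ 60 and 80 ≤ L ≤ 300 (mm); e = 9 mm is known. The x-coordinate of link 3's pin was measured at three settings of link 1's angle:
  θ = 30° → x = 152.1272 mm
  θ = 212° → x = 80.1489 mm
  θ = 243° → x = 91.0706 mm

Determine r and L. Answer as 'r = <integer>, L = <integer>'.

constraint per measurement: (x − r cos θ)² + (r sin θ − e)² = L²
subtracting the θ₁ and θ₂ equations cancels the r² and L² terms:
r = (x₁² − x₂²) / (2[(x₁cos θ₁ + e sin θ₁) − (x₂cos θ₂ + e sin θ₂)]) = 40.0000 → r = 40
L² = (x₁ − r cos θ₁)² + (r sin θ₁ − e)² = 13924.0034 → L = 118.0000 → L = 118
check at θ₃=243°: x = 91.0706 (printed 91.0706) ✓

r = 40, L = 118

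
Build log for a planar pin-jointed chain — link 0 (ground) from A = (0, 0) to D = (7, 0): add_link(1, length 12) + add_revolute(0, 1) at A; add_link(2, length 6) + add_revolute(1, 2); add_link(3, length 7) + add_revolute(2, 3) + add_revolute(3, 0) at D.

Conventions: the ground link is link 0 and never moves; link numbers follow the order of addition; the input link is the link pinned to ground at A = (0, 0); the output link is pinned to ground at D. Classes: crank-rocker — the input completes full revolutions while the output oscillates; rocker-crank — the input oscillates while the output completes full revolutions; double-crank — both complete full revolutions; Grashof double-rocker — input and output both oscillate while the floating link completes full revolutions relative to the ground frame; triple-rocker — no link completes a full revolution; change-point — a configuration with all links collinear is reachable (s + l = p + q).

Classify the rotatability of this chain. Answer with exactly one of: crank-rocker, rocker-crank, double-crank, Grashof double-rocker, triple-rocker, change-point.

lengths: ground=7, input=12, coupler=6, output=7
sorted: s=6 (shortest), l=12 (longest), p+q=14
s + l = 18 vs p + q = 14
s + l > p + q → non-Grashof → no link fully rotates → triple-rocker

triple-rocker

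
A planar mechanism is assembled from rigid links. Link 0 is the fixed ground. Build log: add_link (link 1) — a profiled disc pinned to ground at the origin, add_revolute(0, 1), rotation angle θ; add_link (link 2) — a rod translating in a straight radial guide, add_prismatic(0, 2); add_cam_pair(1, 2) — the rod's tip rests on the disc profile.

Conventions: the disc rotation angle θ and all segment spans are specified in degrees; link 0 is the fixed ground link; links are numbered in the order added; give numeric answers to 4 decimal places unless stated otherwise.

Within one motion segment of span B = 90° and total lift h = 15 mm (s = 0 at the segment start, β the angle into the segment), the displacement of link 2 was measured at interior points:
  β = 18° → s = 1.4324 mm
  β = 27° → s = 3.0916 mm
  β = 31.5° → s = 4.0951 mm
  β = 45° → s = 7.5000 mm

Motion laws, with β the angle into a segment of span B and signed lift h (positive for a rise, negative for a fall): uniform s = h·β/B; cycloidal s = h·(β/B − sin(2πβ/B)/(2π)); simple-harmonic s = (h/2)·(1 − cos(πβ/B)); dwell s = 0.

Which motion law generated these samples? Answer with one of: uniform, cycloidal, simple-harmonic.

candidates at β/B = r: uniform s = h·r (linear in β); cycloidal s = h·(r − sin(2πr)/(2π)); simple-harmonic s = (h/2)(1 − cos(πr))
β=18°: printed 1.4324 | uniform 3.0000, cycloidal 0.7295, simple-harmonic 1.4324
β=27°: printed 3.0916 | uniform 4.5000, cycloidal 2.2295, simple-harmonic 3.0916
β=31.5°: printed 4.0951 | uniform 5.2500, cycloidal 3.3186, simple-harmonic 4.0951
β=45°: printed 7.5000 | uniform 7.5000, cycloidal 7.5000, simple-harmonic 7.5000
only one law matches every sample → simple-harmonic

simple-harmonic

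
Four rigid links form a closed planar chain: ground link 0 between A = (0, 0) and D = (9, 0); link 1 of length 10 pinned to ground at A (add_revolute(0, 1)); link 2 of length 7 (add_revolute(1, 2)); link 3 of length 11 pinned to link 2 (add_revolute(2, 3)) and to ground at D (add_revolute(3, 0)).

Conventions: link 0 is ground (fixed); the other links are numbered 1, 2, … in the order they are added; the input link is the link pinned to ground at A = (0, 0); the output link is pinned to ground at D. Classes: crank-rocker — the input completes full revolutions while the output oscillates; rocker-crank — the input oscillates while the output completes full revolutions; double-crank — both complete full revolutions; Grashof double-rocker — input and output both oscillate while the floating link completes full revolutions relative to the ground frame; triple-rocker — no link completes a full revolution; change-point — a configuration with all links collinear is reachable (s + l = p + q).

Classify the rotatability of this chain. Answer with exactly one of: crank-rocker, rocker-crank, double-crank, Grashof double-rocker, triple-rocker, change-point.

lengths: ground=9, input=10, coupler=7, output=11
sorted: s=7 (shortest), l=11 (longest), p+q=19
s + l = 18 vs p + q = 19
s + l < p + q (Grashof) with shortest = coupler link → Grashof double-rocker

Grashof double-rocker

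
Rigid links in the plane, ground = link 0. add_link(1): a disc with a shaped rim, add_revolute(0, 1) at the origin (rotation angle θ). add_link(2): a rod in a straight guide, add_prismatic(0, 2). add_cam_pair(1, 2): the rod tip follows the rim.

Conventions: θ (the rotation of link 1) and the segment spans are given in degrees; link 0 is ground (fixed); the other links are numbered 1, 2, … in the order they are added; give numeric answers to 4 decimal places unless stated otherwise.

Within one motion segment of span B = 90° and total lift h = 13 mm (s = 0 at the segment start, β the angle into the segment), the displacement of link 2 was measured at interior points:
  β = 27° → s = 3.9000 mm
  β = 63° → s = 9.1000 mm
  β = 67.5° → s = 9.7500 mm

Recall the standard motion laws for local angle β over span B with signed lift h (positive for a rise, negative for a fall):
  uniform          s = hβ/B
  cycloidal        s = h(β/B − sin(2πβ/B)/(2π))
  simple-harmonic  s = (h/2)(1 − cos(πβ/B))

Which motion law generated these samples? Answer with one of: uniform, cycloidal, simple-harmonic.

candidates at β/B = r: uniform s = h·r (linear in β); cycloidal s = h·(r − sin(2πr)/(2π)); simple-harmonic s = (h/2)(1 − cos(πr))
β=27°: printed 3.9000 | uniform 3.9000, cycloidal 1.9323, simple-harmonic 2.6794
β=63°: printed 9.1000 | uniform 9.1000, cycloidal 11.0677, simple-harmonic 10.3206
β=67.5°: printed 9.7500 | uniform 9.7500, cycloidal 11.8190, simple-harmonic 11.0962
only one law matches every sample → uniform

uniform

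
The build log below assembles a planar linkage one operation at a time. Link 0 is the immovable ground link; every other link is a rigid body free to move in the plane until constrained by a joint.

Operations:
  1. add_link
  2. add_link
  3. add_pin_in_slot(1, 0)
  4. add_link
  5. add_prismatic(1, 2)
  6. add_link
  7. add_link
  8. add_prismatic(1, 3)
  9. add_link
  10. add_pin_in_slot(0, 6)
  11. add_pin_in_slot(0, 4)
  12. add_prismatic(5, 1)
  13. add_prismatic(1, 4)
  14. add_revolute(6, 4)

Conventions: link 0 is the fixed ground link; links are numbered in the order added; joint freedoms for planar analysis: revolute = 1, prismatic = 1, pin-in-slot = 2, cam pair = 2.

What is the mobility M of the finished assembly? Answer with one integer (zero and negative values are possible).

link 0 = ground. State L|J1|J2 = 1|0|0
+link1  2|0|0
+link2  3|0|0
PS(1,0) f=2→J2  3|0|1
+link3  4|0|1
P(1,2) f=1→J1  4|1|1
+link4  5|1|1
+link5  6|1|1
P(1,3) f=1→J1  6|2|1
+link6  7|2|1
PS(0,6) f=2→J2  7|2|2
PS(0,4) f=2→J2  7|2|3
P(5,1) f=1→J1  7|3|3
P(1,4) f=1→J1  7|4|3
R(6,4) f=1→J1  7|5|3
M = 3(7−1)−2·5−3 = 18−10−3 = 5

M = 5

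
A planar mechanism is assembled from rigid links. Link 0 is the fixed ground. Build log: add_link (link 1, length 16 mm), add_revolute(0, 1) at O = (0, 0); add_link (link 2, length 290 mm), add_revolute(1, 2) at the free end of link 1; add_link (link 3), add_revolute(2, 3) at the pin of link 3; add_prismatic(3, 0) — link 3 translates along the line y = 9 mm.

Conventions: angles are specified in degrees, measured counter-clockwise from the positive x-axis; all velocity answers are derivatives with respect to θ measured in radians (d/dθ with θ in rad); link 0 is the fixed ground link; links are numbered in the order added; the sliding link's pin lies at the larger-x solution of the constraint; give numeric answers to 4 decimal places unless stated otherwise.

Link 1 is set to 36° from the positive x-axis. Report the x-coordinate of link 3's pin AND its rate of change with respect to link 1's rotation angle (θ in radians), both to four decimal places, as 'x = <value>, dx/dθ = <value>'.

geometry: r = 16 mm, L = 290 mm, e = 9 mm
crank pin P = (r cos θ, r sin θ) = (12.944272, 9.404564)
h = r sin θ − e = 9.404564 − 9 = 0.404564
x = r cos θ + √(L² − h²) = 12.944272 + 289.999718 = 302.943990
dx/dθ = −r sin θ − h·r cos θ/√(L² − h²) (θ in radians; h = 0.404564) = -9.422622

x = 302.9440, dx/dθ = -9.4226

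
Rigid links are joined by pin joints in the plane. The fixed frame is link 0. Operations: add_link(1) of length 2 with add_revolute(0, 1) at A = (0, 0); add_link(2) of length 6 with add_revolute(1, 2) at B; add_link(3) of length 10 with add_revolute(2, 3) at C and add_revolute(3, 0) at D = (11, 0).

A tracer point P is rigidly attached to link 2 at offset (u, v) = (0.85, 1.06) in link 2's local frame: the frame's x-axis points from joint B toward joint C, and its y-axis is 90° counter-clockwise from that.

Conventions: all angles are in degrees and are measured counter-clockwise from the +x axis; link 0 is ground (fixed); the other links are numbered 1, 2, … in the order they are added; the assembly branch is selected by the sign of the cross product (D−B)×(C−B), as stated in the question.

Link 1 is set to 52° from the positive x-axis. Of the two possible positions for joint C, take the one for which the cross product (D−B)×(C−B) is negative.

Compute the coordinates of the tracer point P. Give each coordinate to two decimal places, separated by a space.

A=(0,0), D=(11.00,0)
B = A + 2.00·(cos52°, sin52°) = (1.2313, 1.5760)
|BD| = 9.8950
circle(B,6.00) ∩ circle(D,10.00): a=1.7135, h=5.7501
  candidates: C₊=(3.8388,6.9798) cross=56.897; C₋=(2.0071,-4.3736) cross=-56.897
  branch - wants cross < 0 → take C=(2.0071,-4.3736) (cross=-56.897)
ex = (C−B)/|BC| = (0.1293,-0.9916); ey = (0.9916,0.1293)
P = B + 0.85·ex + 1.06·ey = (2.3923,0.8702)

2.39 0.87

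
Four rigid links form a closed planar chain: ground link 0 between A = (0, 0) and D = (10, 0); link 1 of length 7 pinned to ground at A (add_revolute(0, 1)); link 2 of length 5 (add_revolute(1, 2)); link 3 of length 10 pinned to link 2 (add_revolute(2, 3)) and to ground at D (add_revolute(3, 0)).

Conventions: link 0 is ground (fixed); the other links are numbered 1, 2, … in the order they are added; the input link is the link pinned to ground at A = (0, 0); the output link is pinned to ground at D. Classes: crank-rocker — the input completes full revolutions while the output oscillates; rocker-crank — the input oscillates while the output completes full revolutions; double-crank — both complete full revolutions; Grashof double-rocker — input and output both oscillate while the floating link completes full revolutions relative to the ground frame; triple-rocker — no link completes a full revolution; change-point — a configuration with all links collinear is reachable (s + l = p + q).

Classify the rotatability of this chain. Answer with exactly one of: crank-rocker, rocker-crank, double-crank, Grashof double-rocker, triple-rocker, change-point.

lengths: ground=10, input=7, coupler=5, output=10
sorted: s=5 (shortest), l=10 (longest), p+q=17
s + l = 15 vs p + q = 17
s + l < p + q (Grashof) with shortest = coupler link → Grashof double-rocker

Grashof double-rocker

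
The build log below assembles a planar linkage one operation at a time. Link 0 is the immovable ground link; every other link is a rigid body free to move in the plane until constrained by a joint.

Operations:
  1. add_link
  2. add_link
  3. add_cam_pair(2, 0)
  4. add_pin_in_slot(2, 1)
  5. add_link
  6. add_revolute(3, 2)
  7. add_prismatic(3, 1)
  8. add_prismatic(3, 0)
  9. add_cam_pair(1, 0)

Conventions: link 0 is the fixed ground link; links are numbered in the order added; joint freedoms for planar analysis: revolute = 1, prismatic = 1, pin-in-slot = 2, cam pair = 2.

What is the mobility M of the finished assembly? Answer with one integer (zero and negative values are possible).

(L,J1,J2)=(1,0,0); link0 fixed
link1: (2,0,0)
link2: (3,0,0)
C 2-0 [J2]: (3,0,1)
PS 2-1 [J2]: (3,0,2)
link3: (4,0,2)
R 3-2 [J1]: (4,1,2)
P 3-1 [J1]: (4,2,2)
P 3-0 [J1]: (4,3,2)
C 1-0 [J2]: (4,3,3)
Grübler: 3·3 − 2·3 − 3 = 0

M = 0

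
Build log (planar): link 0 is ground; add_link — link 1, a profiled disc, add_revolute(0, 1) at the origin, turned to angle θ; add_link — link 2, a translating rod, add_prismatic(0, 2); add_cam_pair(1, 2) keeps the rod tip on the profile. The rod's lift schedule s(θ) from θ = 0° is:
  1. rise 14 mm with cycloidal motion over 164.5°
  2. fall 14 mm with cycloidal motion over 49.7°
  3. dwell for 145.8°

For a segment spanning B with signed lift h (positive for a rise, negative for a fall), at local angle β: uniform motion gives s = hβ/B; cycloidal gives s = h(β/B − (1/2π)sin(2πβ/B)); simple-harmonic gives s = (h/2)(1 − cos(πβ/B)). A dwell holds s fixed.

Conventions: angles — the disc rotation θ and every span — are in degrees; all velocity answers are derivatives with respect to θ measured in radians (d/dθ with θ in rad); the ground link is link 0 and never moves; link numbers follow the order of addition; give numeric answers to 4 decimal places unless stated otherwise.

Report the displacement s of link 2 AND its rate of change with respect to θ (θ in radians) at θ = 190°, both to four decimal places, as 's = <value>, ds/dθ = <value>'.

seg 1 [0°–164.5°] cycloidal, h=14: full span → s += 14 → s = 14.0000
seg 2 [164.5°–214.2°] cycloidal, h=-14: θ=190° here. β=25.5, B=49.7. -14·(0.5131 − sin(2π·0.5131)/(2π)) = -7.3660 → s = 6.6340
velocity in seg [164.5°–214.2°] (cycloidal), θ in radians: β = 25.5° = 0.4451 rad, B = 49.7° = 0.8674 rad; ds/dθ = (h/B)(1 − cos(2πβ/B)) = ((-14)/0.8674)(1 − cos(2π·0.5131)) = -32.224850 mm/rad

s = 6.6340, ds/dθ = -32.2249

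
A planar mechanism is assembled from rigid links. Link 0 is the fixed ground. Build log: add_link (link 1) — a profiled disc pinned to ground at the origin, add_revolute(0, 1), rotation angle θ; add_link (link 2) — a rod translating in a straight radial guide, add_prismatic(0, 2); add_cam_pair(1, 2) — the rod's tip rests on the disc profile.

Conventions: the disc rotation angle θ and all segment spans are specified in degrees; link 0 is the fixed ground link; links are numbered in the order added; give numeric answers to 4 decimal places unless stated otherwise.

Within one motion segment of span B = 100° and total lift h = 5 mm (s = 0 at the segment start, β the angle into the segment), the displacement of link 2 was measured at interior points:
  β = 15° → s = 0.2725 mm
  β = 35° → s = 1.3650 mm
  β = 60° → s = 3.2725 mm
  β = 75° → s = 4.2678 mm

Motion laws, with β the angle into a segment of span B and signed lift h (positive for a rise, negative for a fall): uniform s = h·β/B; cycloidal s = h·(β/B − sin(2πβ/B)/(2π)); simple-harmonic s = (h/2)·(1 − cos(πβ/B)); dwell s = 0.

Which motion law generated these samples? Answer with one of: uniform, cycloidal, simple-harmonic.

candidates at β/B = r: uniform s = h·r (linear in β); cycloidal s = h·(r − sin(2πr)/(2π)); simple-harmonic s = (h/2)(1 − cos(πr))
β=15°: printed 0.2725 | uniform 0.7500, cycloidal 0.1062, simple-harmonic 0.2725
β=35°: printed 1.3650 | uniform 1.7500, cycloidal 1.1062, simple-harmonic 1.3650
β=60°: printed 3.2725 | uniform 3.0000, cycloidal 3.4677, simple-harmonic 3.2725
β=75°: printed 4.2678 | uniform 3.7500, cycloidal 4.5458, simple-harmonic 4.2678
only one law matches every sample → simple-harmonic

simple-harmonic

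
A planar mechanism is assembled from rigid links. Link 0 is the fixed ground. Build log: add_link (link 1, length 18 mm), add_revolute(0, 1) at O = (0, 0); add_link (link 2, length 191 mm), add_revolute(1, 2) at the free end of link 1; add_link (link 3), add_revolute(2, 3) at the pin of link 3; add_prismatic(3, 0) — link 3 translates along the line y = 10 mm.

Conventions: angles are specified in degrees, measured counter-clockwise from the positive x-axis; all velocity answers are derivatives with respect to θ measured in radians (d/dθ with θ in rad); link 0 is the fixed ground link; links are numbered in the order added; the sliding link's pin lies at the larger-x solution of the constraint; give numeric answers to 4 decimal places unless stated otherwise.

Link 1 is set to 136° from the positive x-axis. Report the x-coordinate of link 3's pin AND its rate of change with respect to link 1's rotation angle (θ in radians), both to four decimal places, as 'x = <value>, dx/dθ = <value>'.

geometry: r = 18 mm, L = 191 mm, e = 10 mm
crank pin P = (r cos θ, r sin θ) = (-12.948116, 12.503851)
h = r sin θ − e = 12.503851 − 10 = 2.503851
x = r cos θ + √(L² − h²) = -12.948116 + 190.983588 = 178.035471
dx/dθ = −r sin θ − h·r cos θ/√(L² − h²) (θ in radians; h = 2.503851) = -12.334097

x = 178.0355, dx/dθ = -12.3341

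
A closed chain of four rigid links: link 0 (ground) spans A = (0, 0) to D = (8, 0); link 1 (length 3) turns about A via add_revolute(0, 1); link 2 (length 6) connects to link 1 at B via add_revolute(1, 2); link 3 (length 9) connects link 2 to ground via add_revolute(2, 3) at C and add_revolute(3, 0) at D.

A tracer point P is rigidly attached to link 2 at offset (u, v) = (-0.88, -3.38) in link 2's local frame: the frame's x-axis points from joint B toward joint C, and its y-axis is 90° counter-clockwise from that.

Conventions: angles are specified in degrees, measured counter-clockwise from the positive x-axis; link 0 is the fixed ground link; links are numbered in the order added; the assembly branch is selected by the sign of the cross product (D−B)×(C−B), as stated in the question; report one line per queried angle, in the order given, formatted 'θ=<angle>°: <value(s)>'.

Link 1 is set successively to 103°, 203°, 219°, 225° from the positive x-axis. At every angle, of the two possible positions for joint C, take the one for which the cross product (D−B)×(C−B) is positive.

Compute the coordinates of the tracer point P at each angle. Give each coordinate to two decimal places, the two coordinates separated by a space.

A=(0,0), D=(8.00,0)
θ=103°: B = A + 3.00·(cos103°, sin103°) = (-0.6749, 2.9231)
θ=103°: |BD| = 9.1541
θ=103°: circle(B,6.00) ∩ circle(D,9.00): a=2.1191, h=5.6133
θ=103°:   candidates: C₊=(3.1258,7.5659) cross=51.385; C₋=(-0.4591,-3.0730) cross=-51.385
θ=103°:   branch + wants cross > 0 → take C=(3.1258,7.5659) (cross=51.385)
θ=103°: ex = (C−B)/|BC| = (0.6334,0.7738); ey = (-0.7738,0.6334)
θ=103°: P = B + -0.88·ex + -3.38·ey = (1.3831,0.1011)
θ=203°: B = A + 3.00·(cos203°, sin203°) = (-2.7615, -1.1722)
θ=203°: |BD| = 10.8252
θ=203°: circle(B,6.00) ∩ circle(D,9.00): a=3.3341, h=4.9884
θ=203°:   candidates: C₊=(0.0128,4.1479) cross=54.000; C₋=(1.0931,-5.7702) cross=-54.000
θ=203°:   branch + wants cross > 0 → take C=(0.0128,4.1479) (cross=54.000)
θ=203°: ex = (C−B)/|BC| = (0.4624,0.8867); ey = (-0.8867,0.4624)
θ=203°: P = B + -0.88·ex + -3.38·ey = (-0.1714,-3.5153)
θ=219°: B = A + 3.00·(cos219°, sin219°) = (-2.3314, -1.8880)
θ=219°: |BD| = 10.5025
θ=219°: circle(B,6.00) ∩ circle(D,9.00): a=3.1089, h=5.1317
θ=219°:   candidates: C₊=(-0.1957,3.7190) cross=53.896; C₋=(1.6493,-6.3772) cross=-53.896
θ=219°:   branch + wants cross > 0 → take C=(-0.1957,3.7190) (cross=53.896)
θ=219°: ex = (C−B)/|BC| = (0.3560,0.9345); ey = (-0.9345,0.3560)
θ=219°: P = B + -0.88·ex + -3.38·ey = (0.5139,-3.9135)
θ=225°: B = A + 3.00·(cos225°, sin225°) = (-2.1213, -2.1213)
θ=225°: |BD| = 10.3412
θ=225°: circle(B,6.00) ∩ circle(D,9.00): a=2.9949, h=5.1991
θ=225°:   candidates: C₊=(-0.2567,3.5816) cross=53.765; C₋=(1.8764,-6.5955) cross=-53.765
θ=225°:   branch + wants cross > 0 → take C=(-0.2567,3.5816) (cross=53.765)
θ=225°: ex = (C−B)/|BC| = (0.3108,0.9505); ey = (-0.9505,0.3108)
θ=225°: P = B + -0.88·ex + -3.38·ey = (0.8178,-4.0082)

θ=103°: 1.38 0.10
θ=203°: -0.17 -3.52
θ=219°: 0.51 -3.91
θ=225°: 0.82 -4.01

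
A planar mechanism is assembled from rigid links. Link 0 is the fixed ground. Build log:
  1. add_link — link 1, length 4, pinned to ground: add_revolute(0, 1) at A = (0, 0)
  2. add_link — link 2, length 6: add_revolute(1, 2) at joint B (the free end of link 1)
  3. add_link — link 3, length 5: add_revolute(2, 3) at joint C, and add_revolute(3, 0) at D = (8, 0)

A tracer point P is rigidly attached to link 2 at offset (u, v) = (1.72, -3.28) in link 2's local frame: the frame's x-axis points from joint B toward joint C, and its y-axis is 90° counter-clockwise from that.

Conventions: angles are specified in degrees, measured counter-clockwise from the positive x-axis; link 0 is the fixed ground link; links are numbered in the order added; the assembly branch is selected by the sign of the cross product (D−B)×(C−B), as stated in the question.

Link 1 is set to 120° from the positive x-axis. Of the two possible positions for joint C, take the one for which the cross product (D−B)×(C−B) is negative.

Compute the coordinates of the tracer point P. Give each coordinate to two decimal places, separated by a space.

A=(0,0), D=(8.00,0)
B = A + 4.00·(cos120°, sin120°) = (-2.0000, 3.4641)
|BD| = 10.5830
circle(B,6.00) ∩ circle(D,5.00): a=5.8112, h=1.4933
  candidates: C₊=(3.9799,2.9730) cross=15.803; C₋=(3.0023,0.1509) cross=-15.803
  branch - wants cross < 0 → take C=(3.0023,0.1509) (cross=-15.803)
ex = (C−B)/|BC| = (0.8337,-0.5522); ey = (0.5522,0.8337)
P = B + 1.72·ex + -3.28·ey = (-2.3772,-0.2203)

-2.38 -0.22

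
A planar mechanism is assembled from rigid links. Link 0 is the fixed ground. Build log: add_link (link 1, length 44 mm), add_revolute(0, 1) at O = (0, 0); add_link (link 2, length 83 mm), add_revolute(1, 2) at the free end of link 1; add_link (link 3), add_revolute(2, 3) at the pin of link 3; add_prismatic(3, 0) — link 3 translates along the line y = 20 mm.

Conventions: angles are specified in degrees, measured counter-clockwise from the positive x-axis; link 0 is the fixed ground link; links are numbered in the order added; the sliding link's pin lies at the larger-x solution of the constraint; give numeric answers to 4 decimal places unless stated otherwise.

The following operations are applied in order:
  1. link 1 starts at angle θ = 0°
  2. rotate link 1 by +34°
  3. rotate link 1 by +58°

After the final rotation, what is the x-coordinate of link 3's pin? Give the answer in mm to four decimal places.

geometry: r = 44 mm, L = 83 mm, e = 20 mm; θ starts at 0°
rotate link 1 by +34°: θ ← 0° +34° = 34°
rotate link 1 by +58°: θ ← 34° +58° = 92°
crank pin P = (r cos θ, r sin θ) = (-1.535578, 43.973196)
h = r sin θ − e = 43.973196 − 20 = 23.973196
x = r cos θ + √(L² − h²) = -1.535578 + 79.462481 = 77.926903

77.9269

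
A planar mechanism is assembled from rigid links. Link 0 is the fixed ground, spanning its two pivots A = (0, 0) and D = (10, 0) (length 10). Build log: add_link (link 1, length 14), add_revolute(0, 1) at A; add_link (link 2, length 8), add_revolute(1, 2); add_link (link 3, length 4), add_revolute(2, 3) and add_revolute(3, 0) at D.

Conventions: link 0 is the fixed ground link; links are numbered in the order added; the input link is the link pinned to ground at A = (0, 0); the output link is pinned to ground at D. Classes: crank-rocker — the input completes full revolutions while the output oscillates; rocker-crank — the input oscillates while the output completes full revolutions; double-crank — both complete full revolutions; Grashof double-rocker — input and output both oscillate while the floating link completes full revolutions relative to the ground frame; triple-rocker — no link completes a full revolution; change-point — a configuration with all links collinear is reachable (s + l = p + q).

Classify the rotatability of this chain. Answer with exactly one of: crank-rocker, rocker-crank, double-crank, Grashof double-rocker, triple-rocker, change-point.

lengths: ground=10, input=14, coupler=8, output=4
sorted: s=4 (shortest), l=14 (longest), p+q=18
s + l = 18 vs p + q = 18
s + l = p + q → change-point (collinear configuration reachable)

change-point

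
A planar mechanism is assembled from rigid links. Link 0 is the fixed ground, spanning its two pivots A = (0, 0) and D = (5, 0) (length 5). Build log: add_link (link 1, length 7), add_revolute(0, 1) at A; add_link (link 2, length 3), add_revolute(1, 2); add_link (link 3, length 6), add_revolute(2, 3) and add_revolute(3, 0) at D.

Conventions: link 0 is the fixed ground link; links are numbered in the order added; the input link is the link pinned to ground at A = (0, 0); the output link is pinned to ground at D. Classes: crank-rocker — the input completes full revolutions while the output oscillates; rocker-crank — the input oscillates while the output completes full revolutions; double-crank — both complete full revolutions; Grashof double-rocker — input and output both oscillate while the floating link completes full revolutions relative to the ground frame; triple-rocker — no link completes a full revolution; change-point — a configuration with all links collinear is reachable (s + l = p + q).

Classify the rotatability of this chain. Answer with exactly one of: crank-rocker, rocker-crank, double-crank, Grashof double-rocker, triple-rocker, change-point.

lengths: ground=5, input=7, coupler=3, output=6
sorted: s=3 (shortest), l=7 (longest), p+q=11
s + l = 10 vs p + q = 11
s + l < p + q (Grashof) with shortest = coupler link → Grashof double-rocker

Grashof double-rocker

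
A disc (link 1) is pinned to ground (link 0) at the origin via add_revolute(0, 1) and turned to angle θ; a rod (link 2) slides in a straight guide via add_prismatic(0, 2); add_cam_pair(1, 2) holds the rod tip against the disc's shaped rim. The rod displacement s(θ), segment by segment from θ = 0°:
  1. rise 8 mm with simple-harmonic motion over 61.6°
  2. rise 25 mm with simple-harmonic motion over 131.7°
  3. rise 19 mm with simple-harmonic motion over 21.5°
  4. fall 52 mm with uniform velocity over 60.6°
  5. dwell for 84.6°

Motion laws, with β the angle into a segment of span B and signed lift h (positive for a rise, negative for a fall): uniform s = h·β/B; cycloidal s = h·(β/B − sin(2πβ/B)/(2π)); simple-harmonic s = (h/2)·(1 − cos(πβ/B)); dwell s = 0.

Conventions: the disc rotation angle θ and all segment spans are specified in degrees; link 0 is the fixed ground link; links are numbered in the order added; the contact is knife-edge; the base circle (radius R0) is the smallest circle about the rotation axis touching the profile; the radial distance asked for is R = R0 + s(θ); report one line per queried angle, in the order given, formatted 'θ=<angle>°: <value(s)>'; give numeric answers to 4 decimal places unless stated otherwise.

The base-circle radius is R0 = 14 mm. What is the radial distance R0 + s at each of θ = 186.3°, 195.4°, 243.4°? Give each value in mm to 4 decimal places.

segment 1 (0° to 61.6°, simple-harmonic, h = 8) is passed completely: s = 0.0000 + (8) = 8.0000
θ = 186.3° falls in segment 2 (61.6° to 193.3°, simple-harmonic, h = 25): β = 186.3 − 61.6 = 124.7°, B = 131.7°; Δs = 25/2·(1 − cos(π·0.9468)) = 24.8261; s = 8.0000 + 24.8261 = 32.8261
segment 2 (61.6° to 193.3°, simple-harmonic, h = 25) is passed completely: s = 8.0000 + (25) = 33.0000
θ = 195.4° falls in segment 3 (193.3° to 214.8°, simple-harmonic, h = 19): β = 195.4 − 193.3 = 2.1°, B = 21.5°; Δs = 19/2·(1 − cos(π·0.0977)) = 0.4438; s = 33.0000 + 0.4438 = 33.4438
segment 3 (193.3° to 214.8°, simple-harmonic, h = 19) is passed completely: s = 33.0000 + (19) = 52.0000
θ = 243.4° falls in segment 4 (214.8° to 275.4°, uniform, h = -52): β = 243.4 − 214.8 = 28.6°, B = 60.6°; Δs = -52·28.6/60.6 = -24.5413; s = 52.0000 − 24.5413 = 27.4587
θ=186.3°: R = R0 + s = 14 + 32.8261 = 46.8261
θ=195.4°: R = R0 + s = 14 + 33.4438 = 47.4438
θ=243.4°: R = R0 + s = 14 + 27.4587 = 41.4587

θ=186.3°: 46.8261
θ=195.4°: 47.4438
θ=243.4°: 41.4587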